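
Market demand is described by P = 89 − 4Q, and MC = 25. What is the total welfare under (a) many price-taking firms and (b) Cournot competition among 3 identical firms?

Perfect competition: P = MC = 25, so 89 − 4Q = 25 and Q = 16.
CS = ½·(89 − 25)·16 = 512; PS = (25 − 25)·16 = 0; TS = 512.
Cournot with 3 identical firms: the symmetric best-response condition is 89 − 16q = 25. Each firm produces q = 4, total output Q = 12, price P = 41.
CS = ½·(89 − 41)·12 = 288; PS = (41 − 25)·12 = 192; TS = 480.

Competition: TS = 512; Cournot: TS = 480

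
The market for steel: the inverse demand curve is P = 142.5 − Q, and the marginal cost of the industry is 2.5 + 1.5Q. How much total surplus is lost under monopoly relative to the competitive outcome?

Competitive equilibrium sets price equal to marginal cost: 142.5 − Q = 2.5 + 1.5Q, so Q = 56 and P = 86.5.
A monopolist chooses Q where MR = MC. MR = 142.5 − 2Q; setting this equal to 2.5 + 1.5Q gives Q = 40 and P = 102.5.
CS = ½·(142.5 − 86.5)·56 = 1568; PS = (86.5·56 − 2.5·56 − ½·1.5·56²) = 2352; TS = 3920.
CS = ½·(142.5 − 102.5)·40 = 800; PS = (102.5·40 − 2.5·40 − ½·1.5·40²) = 2800; TS = 3600.
DWL = 3920 − 3600 = 320.

DWL = 320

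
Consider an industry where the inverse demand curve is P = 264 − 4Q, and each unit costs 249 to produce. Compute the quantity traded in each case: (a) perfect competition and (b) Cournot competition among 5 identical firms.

Competition: Q = 3.75; Cournot: Q = 3.125

Competitive firms price at marginal cost: P = 249, giving Q = 3.75.
In a 5-firm Cournot equilibrium, symmetry and the first-order condition give q = (264 − 249)/(24) = 0.625. So Q = 3.125 and P = 251.5.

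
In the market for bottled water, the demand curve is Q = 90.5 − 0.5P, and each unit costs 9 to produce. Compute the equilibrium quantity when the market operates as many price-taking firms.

Q = 86

Inverting demand: P = 181 − 2Q.
Perfect competition: P = MC = 9, so 181 − 2Q = 9 and Q = 86.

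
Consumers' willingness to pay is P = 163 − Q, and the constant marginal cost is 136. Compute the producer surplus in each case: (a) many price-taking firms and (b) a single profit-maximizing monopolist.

Competitive firms price at marginal cost: P = 136, giving Q = 27.
PS = (136 − 136)·27 = 0.
The monopolist equates marginal revenue to marginal cost: 163 − 2Q = 136, so Q = 13.5. From demand, P = 149.5.
PS = (149.5 − 136)·13.5 = 182.25.

Competition: PS = 0; Monopoly: PS = 182.25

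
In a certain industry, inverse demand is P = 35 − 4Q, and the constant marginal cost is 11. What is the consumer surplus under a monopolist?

CS = 18

A monopolist chooses Q where MR = MC. MR = 35 − 8Q; setting this equal to 11 gives Q = 3 and P = 23.
CS = ½·(35 − 23)·3 = 18.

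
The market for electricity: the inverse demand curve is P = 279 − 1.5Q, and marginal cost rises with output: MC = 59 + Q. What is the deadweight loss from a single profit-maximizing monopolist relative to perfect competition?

DWL = 1361.25

Under competition P = MC: 279 − 1.5Q = 59 + Q ⇒ Q = 88, P = 147.
The monopolist equates marginal revenue to marginal cost: 279 − 3Q = 59 + Q, so Q = 55. From demand, P = 196.5.
CS = ½·(279 − 147)·88 = 5808; PS = (147·88 − 59·88 − ½·1·88²) = 3872; TS = 9680.
CS = ½·(279 − 196.5)·55 = 2268.75; PS = (196.5·55 − 59·55 − ½·1·55²) = 6050; TS = 8318.75.
DWL = 9680 − 8318.75 = 1361.25.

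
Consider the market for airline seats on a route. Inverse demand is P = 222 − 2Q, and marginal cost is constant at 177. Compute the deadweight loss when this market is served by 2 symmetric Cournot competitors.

DWL = 56.25

Under competition P = MC = 177, so Q = (222 − 177)/2 = 22.5.
Cournot with 2 identical firms: the symmetric best-response condition is 222 − 6q = 177. Each firm produces q = 7.5, total output Q = 15, price P = 192.
DWL is the triangle between Q = 15 and Q = 22.5: ½·(22.5 − 15)·(192 − 177) = 56.25.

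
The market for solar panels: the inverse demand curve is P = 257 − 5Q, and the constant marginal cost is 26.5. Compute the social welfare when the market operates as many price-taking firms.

Under competition P = MC = 26.5, so Q = (257 − 26.5)/5 = 46.1.
CS = ½·(257 − 26.5)·46.1 = 5313.025; PS = (26.5 − 26.5)·46.1 = 0; TS = 5313.025.

TS = 5313.025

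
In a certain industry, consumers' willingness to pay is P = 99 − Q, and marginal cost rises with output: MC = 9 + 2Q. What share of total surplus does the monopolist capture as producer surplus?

A monopolist chooses Q where MR = MC. MR = 99 − 2Q; setting this equal to 9 + 2Q gives Q = 22.5 and P = 76.5.
CS = ½·(99 − 76.5)·22.5 = 253.125.
PS = P·Q − VC(Q) = 76.5·22.5 − (9·22.5 + ½·2·22.5²) = 1012.5.
Share captured = PS/TS = 1012.5/1265.625 = 0.8.

PS/TS = 0.8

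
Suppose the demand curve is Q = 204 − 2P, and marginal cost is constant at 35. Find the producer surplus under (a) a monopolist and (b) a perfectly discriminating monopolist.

Monopoly: PS = 2244.5; Perfect PD: PS = 4489

Inverting demand: P = 102 − 0.5Q.
Monopoly sets MR = MC: 102 − Q = 35 ⇒ Q = 67, P = 102 − 0.5·67 = 68.5.
PS = (68.5 − 35)·67 = 2244.5.
A perfectly discriminating monopolist sells every unit with P(Q) ≥ MC(Q), so output equals the competitive quantity Q = 134. Each buyer pays their reservation price, so CS = 0 and the firm captures all surplus.
PS = ½·(102 − 35)·134 = 4489.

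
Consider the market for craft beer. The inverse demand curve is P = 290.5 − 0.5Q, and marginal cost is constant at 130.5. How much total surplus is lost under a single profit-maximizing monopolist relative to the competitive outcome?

DWL = 6400

Competitive firms price at marginal cost: P = 130.5, giving Q = 320.
Monopoly sets MR = MC: 290.5 − Q = 130.5 ⇒ Q = 160, P = 290.5 − 0.5·160 = 210.5.
DWL is the triangle between Q = 160 and Q = 320: ½·(320 − 160)·(210.5 − 130.5) = 6400.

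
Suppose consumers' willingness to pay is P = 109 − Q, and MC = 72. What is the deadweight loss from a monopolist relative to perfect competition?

Perfect competition: P = MC = 72, so 109 − Q = 72 and Q = 37.
The monopolist equates marginal revenue to marginal cost: 109 − 2Q = 72, so Q = 18.5. From demand, P = 90.5.
DWL is the triangle between Q = 18.5 and Q = 37: ½·(37 − 18.5)·(90.5 − 72) = 171.125.

DWL = 171.125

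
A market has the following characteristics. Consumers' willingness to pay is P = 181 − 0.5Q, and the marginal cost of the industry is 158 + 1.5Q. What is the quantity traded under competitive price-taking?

Under competition P = MC: 181 − 0.5Q = 158 + 1.5Q ⇒ Q = 11.5, P = 175.25.

Q = 11.5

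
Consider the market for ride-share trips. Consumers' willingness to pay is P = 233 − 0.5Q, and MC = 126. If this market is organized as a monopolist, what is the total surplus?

TS = 8586.75

The monopolist equates marginal revenue to marginal cost: 233 − Q = 126, so Q = 107. From demand, P = 179.5.
CS = ½·(233 − 179.5)·107 = 2862.25; PS = (179.5 − 126)·107 = 5724.5; TS = 8586.75.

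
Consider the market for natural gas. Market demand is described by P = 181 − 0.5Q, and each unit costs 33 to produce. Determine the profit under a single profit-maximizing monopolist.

A monopolist chooses Q where MR = MC. MR = 181 − Q; setting this equal to 33 gives Q = 148 and P = 107.
Profit = (107 − 33)·148 = 10952.

Profit = 10952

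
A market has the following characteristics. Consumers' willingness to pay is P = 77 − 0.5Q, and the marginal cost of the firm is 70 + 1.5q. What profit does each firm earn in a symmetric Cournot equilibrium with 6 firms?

π_i = 2.45

With 6 symmetric Cournot firms, each firm's FOC gives 77 − 3.5q = 70 + 1.5q, so q = 1.4, Q = 6·1.4 = 8.4, and P = 72.8.
Each firm's profit = 72.8·1.4 − (70·1.4 + ½·1.5·1.4²) = 2.45.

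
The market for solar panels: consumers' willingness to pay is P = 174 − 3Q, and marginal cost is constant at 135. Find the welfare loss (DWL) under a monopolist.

Competitive firms price at marginal cost: P = 135, giving Q = 13.
The monopolist equates marginal revenue to marginal cost: 174 − 6Q = 135, so Q = 6.5. From demand, P = 154.5.
DWL is the triangle between Q = 6.5 and Q = 13: ½·(13 − 6.5)·(154.5 − 135) = 63.375.

DWL = 63.375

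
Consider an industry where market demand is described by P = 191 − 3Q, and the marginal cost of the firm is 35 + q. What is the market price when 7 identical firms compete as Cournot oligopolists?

Cournot with 7 identical firms: the symmetric best-response condition is 191 − 24q = 35 + q. Each firm produces q = 6.24, total output Q = 43.68, price P = 59.96.

P = 59.96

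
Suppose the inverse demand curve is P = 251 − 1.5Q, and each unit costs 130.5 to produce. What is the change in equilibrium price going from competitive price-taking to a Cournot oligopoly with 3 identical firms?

P rises by 30.125

Perfect competition: P = MC = 130.5, so 251 − 1.5Q = 130.5 and Q = 241/3.
Cournot with 3 identical firms: the symmetric best-response condition is 251 − 6q = 130.5. Each firm produces q = 241/12, total output Q = 60.25, price P = 160.625.
Change in equilibrium price: 160.625 − 130.5 = 30.125.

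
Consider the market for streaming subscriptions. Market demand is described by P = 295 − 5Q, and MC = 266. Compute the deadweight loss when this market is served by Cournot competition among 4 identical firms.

Competitive firms price at marginal cost: P = 266, giving Q = 5.8.
In a 4-firm Cournot equilibrium, symmetry and the first-order condition give q = (295 − 266)/(25) = 1.16. So Q = 4.64 and P = 271.8.
DWL is the triangle between Q = 4.64 and Q = 5.8: ½·(5.8 − 4.64)·(271.8 − 266) = 3.364.

DWL = 3.364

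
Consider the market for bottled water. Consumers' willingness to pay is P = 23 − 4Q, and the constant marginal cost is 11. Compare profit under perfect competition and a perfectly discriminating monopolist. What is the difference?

Under competition P = MC = 11, so Q = (23 − 11)/4 = 3.
Profit = (11 − 11)·3 = 0.
A perfectly discriminating monopolist sells every unit with P(Q) ≥ MC(Q), so output equals the competitive quantity Q = 3. Each buyer pays their reservation price, so CS = 0 and the firm captures all surplus.
PS equals the full surplus area, 18. Profit = 18 = 18.
Change in profit: 18 − 0 = 18.

Profit rises by 18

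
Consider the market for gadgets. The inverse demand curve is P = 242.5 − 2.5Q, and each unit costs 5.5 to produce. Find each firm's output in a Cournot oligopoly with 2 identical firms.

In a 2-firm Cournot equilibrium, symmetry and the first-order condition give q = (242.5 − 5.5)/(7.5) = 31.6. So Q = 63.2 and P = 84.5.

q_i = 31.6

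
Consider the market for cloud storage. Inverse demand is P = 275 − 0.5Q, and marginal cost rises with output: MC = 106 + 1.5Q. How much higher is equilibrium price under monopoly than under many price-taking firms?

Equilibrium price rises by 8.45

Under competition P = MC: 275 − 0.5Q = 106 + 1.5Q ⇒ Q = 84.5, P = 232.75.
A monopolist chooses Q where MR = MC. MR = 275 − Q; setting this equal to 106 + 1.5Q gives Q = 67.6 and P = 241.2.
Change in equilibrium price: 241.2 − 232.75 = 8.45.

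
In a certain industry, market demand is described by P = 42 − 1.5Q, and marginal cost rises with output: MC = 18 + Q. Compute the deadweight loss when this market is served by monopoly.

DWL = 16.2

Competitive equilibrium sets price equal to marginal cost: 42 − 1.5Q = 18 + Q, so Q = 9.6 and P = 27.6.
Monopoly sets MR = MC: 42 − 3Q = 18 + Q ⇒ Q = 6, P = 42 − 1.5·6 = 33.
CS = ½·(42 − 27.6)·9.6 = 69.12; PS = (27.6·9.6 − 18·9.6 − ½·1·9.6²) = 46.08; TS = 115.2.
CS = ½·(42 − 33)·6 = 27; PS = (33·6 − 18·6 − ½·1·6²) = 72; TS = 99.
DWL = 115.2 − 99 = 16.2.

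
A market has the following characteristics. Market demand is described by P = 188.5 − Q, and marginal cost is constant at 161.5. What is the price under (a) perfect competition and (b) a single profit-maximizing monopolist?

Competition: P = 161.5; Monopoly: P = 175

Perfect competition: P = MC = 161.5, so 188.5 − Q = 161.5 and Q = 27.
Monopoly sets MR = MC: 188.5 − 2Q = 161.5 ⇒ Q = 13.5, P = 188.5 − 13.5 = 175.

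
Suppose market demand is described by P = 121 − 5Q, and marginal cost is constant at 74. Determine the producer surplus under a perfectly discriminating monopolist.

Under first-degree price discrimination the firm charges each unit its demand price and produces up to where P = MC, i.e. Q = 9.4. Consumer surplus is zero; producer surplus equals total surplus.
PS = ½·(121 − 74)·9.4 = 220.9.

PS = 220.9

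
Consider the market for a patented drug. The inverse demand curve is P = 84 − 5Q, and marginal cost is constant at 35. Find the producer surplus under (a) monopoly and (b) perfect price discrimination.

Monopoly sets MR = MC: 84 − 10Q = 35 ⇒ Q = 4.9, P = 84 − 5·4.9 = 59.5.
PS = (59.5 − 35)·4.9 = 120.05.
Under first-degree price discrimination the firm charges each unit its demand price and produces up to where P = MC, i.e. Q = 9.8. Consumer surplus is zero; producer surplus equals total surplus.
PS = ½·(84 − 35)·9.8 = 240.1.

Monopoly: PS = 120.05; Perfect PD: PS = 240.1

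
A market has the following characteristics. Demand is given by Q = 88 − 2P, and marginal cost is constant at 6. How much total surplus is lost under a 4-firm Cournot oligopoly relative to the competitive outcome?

Inverting demand: P = 44 − 0.5Q.
Under competition P = MC = 6, so Q = (44 − 6)/0.5 = 76.
Cournot with 4 identical firms: the symmetric best-response condition is 44 − 2.5q = 6. Each firm produces q = 15.2, total output Q = 60.8, price P = 13.6.
DWL is the triangle between Q = 60.8 and Q = 76: ½·(76 − 60.8)·(13.6 − 6) = 57.76.

DWL = 57.76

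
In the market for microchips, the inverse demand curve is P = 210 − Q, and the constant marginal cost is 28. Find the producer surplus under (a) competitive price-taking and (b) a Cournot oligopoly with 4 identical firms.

Perfect competition: P = MC = 28, so 210 − Q = 28 and Q = 182.
PS = (28 − 28)·182 = 0.
With 4 symmetric Cournot firms, each firm's FOC gives 210 − 5q = 28, so q = 36.4, Q = 4·36.4 = 145.6, and P = 64.4.
PS = (64.4 − 28)·145.6 = 5299.84.

Competition: PS = 0; Cournot: PS = 5299.84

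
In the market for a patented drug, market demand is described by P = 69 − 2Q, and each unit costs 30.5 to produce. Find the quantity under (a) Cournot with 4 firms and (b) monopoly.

Cournot: Q = 15.4; Monopoly: Q = 9.625

In a 4-firm Cournot equilibrium, symmetry and the first-order condition give q = (69 − 30.5)/(10) = 3.85. So Q = 15.4 and P = 38.2.
Monopoly sets MR = MC: 69 − 4Q = 30.5 ⇒ Q = 9.625, P = 69 − 2·9.625 = 49.75.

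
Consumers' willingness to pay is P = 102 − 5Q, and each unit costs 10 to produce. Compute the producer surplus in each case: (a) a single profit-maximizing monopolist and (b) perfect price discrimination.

The monopolist equates marginal revenue to marginal cost: 102 − 10Q = 10, so Q = 9.2. From demand, P = 56.
PS = (56 − 10)·9.2 = 423.2.
With perfect price discrimination, output is the efficient level Q = 18.4 (where demand meets MC), but every buyer pays their willingness to pay: CS = 0 and PS = total surplus.
PS = ½·(102 − 10)·18.4 = 846.4.

Monopoly: PS = 423.2; Perfect PD: PS = 846.4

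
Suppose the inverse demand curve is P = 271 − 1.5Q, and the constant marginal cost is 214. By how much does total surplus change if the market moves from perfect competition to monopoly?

Under competition P = MC = 214, so Q = (271 − 214)/1.5 = 38.
CS = ½·(271 − 214)·38 = 1083; PS = (214 − 214)·38 = 0; TS = 1083.
A monopolist chooses Q where MR = MC. MR = 271 − 3Q; setting this equal to 214 gives Q = 19 and P = 242.5.
CS = ½·(271 − 242.5)·19 = 270.75; PS = (242.5 − 214)·19 = 541.5; TS = 812.25.
Change in total surplus: 812.25 − 1083 = −270.75.

Total surplus falls by 270.75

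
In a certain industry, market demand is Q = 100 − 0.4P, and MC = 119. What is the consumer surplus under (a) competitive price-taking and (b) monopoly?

Competition: CS = 3432.2; Monopoly: CS = 858.05

Inverting demand: P = 250 − 2.5Q.
Competitive firms price at marginal cost: P = 119, giving Q = 52.4.
CS = ½·(250 − 119)·52.4 = 3432.2.
The monopolist equates marginal revenue to marginal cost: 250 − 5Q = 119, so Q = 26.2. From demand, P = 184.5.
CS = ½·(250 − 184.5)·26.2 = 858.05.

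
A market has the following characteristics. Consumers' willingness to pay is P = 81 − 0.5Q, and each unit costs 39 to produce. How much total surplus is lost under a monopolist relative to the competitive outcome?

Competitive firms price at marginal cost: P = 39, giving Q = 84.
The monopolist equates marginal revenue to marginal cost: 81 − Q = 39, so Q = 42. From demand, P = 60.
DWL is the triangle between Q = 42 and Q = 84: ½·(84 − 42)·(60 − 39) = 441.

DWL = 441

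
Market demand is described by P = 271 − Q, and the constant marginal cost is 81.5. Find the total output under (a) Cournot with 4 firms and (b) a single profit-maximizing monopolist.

Cournot: Q = 151.6; Monopoly: Q = 94.75

In a 4-firm Cournot equilibrium, symmetry and the first-order condition give q = (271 − 81.5)/(5) = 37.9. So Q = 151.6 and P = 119.4.
Monopoly sets MR = MC: 271 − 2Q = 81.5 ⇒ Q = 94.75, P = 271 − 94.75 = 176.25.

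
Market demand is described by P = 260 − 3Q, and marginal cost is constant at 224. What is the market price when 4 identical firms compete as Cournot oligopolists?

With 4 symmetric Cournot firms, each firm's FOC gives 260 − 15q = 224, so q = 2.4, Q = 4·2.4 = 9.6, and P = 231.2.

P = 231.2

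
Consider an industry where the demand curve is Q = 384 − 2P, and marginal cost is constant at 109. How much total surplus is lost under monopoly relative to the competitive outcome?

Inverting demand: P = 192 − 0.5Q.
Competitive firms price at marginal cost: P = 109, giving Q = 166.
The monopolist equates marginal revenue to marginal cost: 192 − Q = 109, so Q = 83. From demand, P = 150.5.
DWL is the triangle between Q = 83 and Q = 166: ½·(166 − 83)·(150.5 − 109) = 1722.25.

DWL = 1722.25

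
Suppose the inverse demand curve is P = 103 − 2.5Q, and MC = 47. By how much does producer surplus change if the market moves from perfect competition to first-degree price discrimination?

Perfect competition: P = MC = 47, so 103 − 2.5Q = 47 and Q = 22.4.
PS = (47 − 47)·22.4 = 0.
A perfectly discriminating monopolist sells every unit with P(Q) ≥ MC(Q), so output equals the competitive quantity Q = 22.4. Each buyer pays their reservation price, so CS = 0 and the firm captures all surplus.
PS = ½·(103 − 47)·22.4 = 627.2.
Change in producer surplus: 627.2 − 0 = 627.2.

PS rises by 627.2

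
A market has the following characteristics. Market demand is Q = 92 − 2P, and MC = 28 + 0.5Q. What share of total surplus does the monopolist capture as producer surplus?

Inverting demand: P = 46 − 0.5Q.
The monopolist equates marginal revenue to marginal cost: 46 − Q = 28 + 0.5Q, so Q = 12. From demand, P = 40.
CS = ½·(46 − 40)·12 = 36.
PS = P·Q − VC(Q) = 40·12 − (28·12 + ½·0.5·12²) = 108.
Share captured = PS/TS = 108/144 = 0.75.

PS/TS = 0.75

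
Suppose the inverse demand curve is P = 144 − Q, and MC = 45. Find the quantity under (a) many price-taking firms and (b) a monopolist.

Competition: Q = 99; Monopoly: Q = 49.5

Competitive firms price at marginal cost: P = 45, giving Q = 99.
A monopolist chooses Q where MR = MC. MR = 144 − 2Q; setting this equal to 45 gives Q = 49.5 and P = 94.5.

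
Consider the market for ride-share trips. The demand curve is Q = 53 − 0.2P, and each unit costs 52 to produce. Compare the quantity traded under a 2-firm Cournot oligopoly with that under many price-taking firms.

Cournot: Q = 28.4; Competition: Q = 42.6

Inverting demand: P = 265 − 5Q.
Cournot with 2 identical firms: the symmetric best-response condition is 265 − 15q = 52. Each firm produces q = 14.2, total output Q = 28.4, price P = 123.
Under competition P = MC = 52, so Q = (265 − 52)/5 = 42.6.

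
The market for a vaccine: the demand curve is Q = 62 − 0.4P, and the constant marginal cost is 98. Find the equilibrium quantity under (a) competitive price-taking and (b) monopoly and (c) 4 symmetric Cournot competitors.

Competition: Q = 22.8; Monopoly: Q = 11.4; Cournot: Q = 18.24

Inverting demand: P = 155 − 2.5Q.
Under competition P = MC = 98, so Q = (155 − 98)/2.5 = 22.8.
The monopolist equates marginal revenue to marginal cost: 155 − 5Q = 98, so Q = 11.4. From demand, P = 126.5.
In a 4-firm Cournot equilibrium, symmetry and the first-order condition give q = (155 − 98)/(12.5) = 4.56. So Q = 18.24 and P = 109.4.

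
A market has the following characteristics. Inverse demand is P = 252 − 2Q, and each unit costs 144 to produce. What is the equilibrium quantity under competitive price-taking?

Perfect competition: P = MC = 144, so 252 − 2Q = 144 and Q = 54.

Q = 54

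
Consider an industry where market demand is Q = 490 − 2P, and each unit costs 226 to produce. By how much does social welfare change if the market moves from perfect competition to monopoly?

Inverting demand: P = 245 − 0.5Q.
Perfect competition: P = MC = 226, so 245 − 0.5Q = 226 and Q = 38.
CS = ½·(245 − 226)·38 = 361; PS = (226 − 226)·38 = 0; TS = 361.
A monopolist chooses Q where MR = MC. MR = 245 − Q; setting this equal to 226 gives Q = 19 and P = 235.5.
CS = ½·(245 − 235.5)·19 = 90.25; PS = (235.5 − 226)·19 = 180.5; TS = 270.75.
Change in social welfare: 270.75 − 361 = −90.25.

Social welfare falls by 90.25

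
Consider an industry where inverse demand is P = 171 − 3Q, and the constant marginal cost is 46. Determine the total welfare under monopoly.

TS = 1953.125

Monopoly sets MR = MC: 171 − 6Q = 46 ⇒ Q = 125/6, P = 171 − 3·125/6 = 108.5.
CS = ½·(171 − 108.5)·125/6 = 15625/24; PS = (108.5 − 46)·125/6 = 15625/12; TS = 1953.125.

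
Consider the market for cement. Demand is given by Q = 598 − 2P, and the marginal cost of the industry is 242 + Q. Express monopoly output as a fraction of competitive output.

Q_m/Q_c = 0.75

Inverting demand: P = 299 − 0.5Q.
A monopolist chooses Q where MR = MC. MR = 299 − Q; setting this equal to 242 + Q gives Q = 28.5 and P = 284.75.
Under competition P = MC: 299 − 0.5Q = 242 + Q ⇒ Q = 38, P = 280.
Ratio Q_m/Q_c = 28.5/38 = 0.75.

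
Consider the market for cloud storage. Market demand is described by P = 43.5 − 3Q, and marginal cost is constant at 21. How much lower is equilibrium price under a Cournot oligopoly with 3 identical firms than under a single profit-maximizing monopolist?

A monopolist chooses Q where MR = MC. MR = 43.5 − 6Q; setting this equal to 21 gives Q = 3.75 and P = 32.25.
Cournot with 3 identical firms: the symmetric best-response condition is 43.5 − 12q = 21. Each firm produces q = 1.875, total output Q = 5.625, price P = 26.625.
Change in equilibrium price: 26.625 − 32.25 = −5.625.

P falls by 5.625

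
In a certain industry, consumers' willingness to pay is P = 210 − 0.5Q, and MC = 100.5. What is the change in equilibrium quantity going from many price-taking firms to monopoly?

Competitive firms price at marginal cost: P = 100.5, giving Q = 219.
Monopoly sets MR = MC: 210 − Q = 100.5 ⇒ Q = 109.5, P = 210 − 0.5·109.5 = 155.25.
Change in equilibrium quantity: 109.5 − 219 = −109.5.

Q falls by 109.5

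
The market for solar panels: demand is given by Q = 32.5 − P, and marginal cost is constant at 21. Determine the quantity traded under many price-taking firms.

Inverting demand: P = 32.5 − Q.
Competitive firms price at marginal cost: P = 21, giving Q = 11.5.

Q = 11.5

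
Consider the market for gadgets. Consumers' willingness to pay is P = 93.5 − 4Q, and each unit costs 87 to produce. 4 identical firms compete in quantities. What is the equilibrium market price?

P = 88.3

In a 4-firm Cournot equilibrium, symmetry and the first-order condition give q = (93.5 − 87)/(20) = 0.325. So Q = 1.3 and P = 88.3.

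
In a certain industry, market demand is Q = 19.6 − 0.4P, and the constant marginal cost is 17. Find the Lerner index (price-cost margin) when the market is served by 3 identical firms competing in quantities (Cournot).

Inverting demand: P = 49 − 2.5Q.
In a 3-firm Cournot equilibrium, symmetry and the first-order condition give q = (49 − 17)/(10) = 3.2. So Q = 9.6 and P = 25.
Lerner index = (P − MC)/P = (25 − 17)/25 = 0.32.

Lerner index = 0.32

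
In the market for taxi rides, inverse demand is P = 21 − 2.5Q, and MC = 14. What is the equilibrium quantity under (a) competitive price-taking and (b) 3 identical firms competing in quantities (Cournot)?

Competition: Q = 2.8; Cournot: Q = 2.1

Perfect competition: P = MC = 14, so 21 − 2.5Q = 14 and Q = 2.8.
In a 3-firm Cournot equilibrium, symmetry and the first-order condition give q = (21 − 14)/(10) = 0.7. So Q = 2.1 and P = 15.75.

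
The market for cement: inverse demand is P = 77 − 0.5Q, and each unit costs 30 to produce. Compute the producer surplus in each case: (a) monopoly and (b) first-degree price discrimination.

A monopolist chooses Q where MR = MC. MR = 77 − Q; setting this equal to 30 gives Q = 47 and P = 53.5.
PS = (53.5 − 30)·47 = 1104.5.
A perfectly discriminating monopolist sells every unit with P(Q) ≥ MC(Q), so output equals the competitive quantity Q = 94. Each buyer pays their reservation price, so CS = 0 and the firm captures all surplus.
PS = ½·(77 − 30)·94 = 2209.

Monopoly: PS = 1104.5; Perfect PD: PS = 2209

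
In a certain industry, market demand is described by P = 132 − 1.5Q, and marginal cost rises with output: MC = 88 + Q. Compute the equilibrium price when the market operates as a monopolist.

P = 115.5

Monopoly sets MR = MC: 132 − 3Q = 88 + Q ⇒ Q = 11, P = 132 − 1.5·11 = 115.5.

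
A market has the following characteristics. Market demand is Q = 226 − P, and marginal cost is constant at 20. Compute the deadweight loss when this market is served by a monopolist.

Inverting demand: P = 226 − Q.
Under competition P = MC = 20, so Q = (226 − 20)/1 = 206.
A monopolist chooses Q where MR = MC. MR = 226 − 2Q; setting this equal to 20 gives Q = 103 and P = 123.
DWL is the triangle between Q = 103 and Q = 206: ½·(206 − 103)·(123 − 20) = 5304.5.

DWL = 5304.5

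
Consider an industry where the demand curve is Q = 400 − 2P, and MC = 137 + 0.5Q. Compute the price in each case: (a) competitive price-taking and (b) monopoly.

Inverting demand: P = 200 − 0.5Q.
Competitive equilibrium sets price equal to marginal cost: 200 − 0.5Q = 137 + 0.5Q, so Q = 63 and P = 168.5.
Monopoly sets MR = MC: 200 − Q = 137 + 0.5Q ⇒ Q = 42, P = 200 − 0.5·42 = 179.

Competition: P = 168.5; Monopoly: P = 179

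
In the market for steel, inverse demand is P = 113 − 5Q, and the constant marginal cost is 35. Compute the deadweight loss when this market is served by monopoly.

Perfect competition: P = MC = 35, so 113 − 5Q = 35 and Q = 15.6.
A monopolist chooses Q where MR = MC. MR = 113 − 10Q; setting this equal to 35 gives Q = 7.8 and P = 74.
DWL is the triangle between Q = 7.8 and Q = 15.6: ½·(15.6 − 7.8)·(74 − 35) = 152.1.

DWL = 152.1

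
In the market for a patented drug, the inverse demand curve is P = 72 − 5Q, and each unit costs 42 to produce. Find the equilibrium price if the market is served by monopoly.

The monopolist equates marginal revenue to marginal cost: 72 − 10Q = 42, so Q = 3. From demand, P = 57.

P = 57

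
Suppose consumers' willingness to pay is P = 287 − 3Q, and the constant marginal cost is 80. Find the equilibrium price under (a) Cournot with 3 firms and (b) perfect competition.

Cournot: P = 131.75; Competition: P = 80

With 3 symmetric Cournot firms, each firm's FOC gives 287 − 12q = 80, so q = 17.25, Q = 3·17.25 = 51.75, and P = 131.75.
Competitive firms price at marginal cost: P = 80, giving Q = 69.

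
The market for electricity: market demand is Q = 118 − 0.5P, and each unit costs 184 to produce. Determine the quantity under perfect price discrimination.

Q = 26

Inverting demand: P = 236 − 2Q.
With perfect price discrimination, output is the efficient level Q = 26 (where demand meets MC), but every buyer pays their willingness to pay: CS = 0 and PS = total surplus.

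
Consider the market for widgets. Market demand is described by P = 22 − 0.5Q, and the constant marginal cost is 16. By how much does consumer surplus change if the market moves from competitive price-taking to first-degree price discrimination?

Under competition P = MC = 16, so Q = (22 − 16)/0.5 = 12.
CS = ½·(22 − 16)·12 = 36.
A perfectly discriminating monopolist sells every unit with P(Q) ≥ MC(Q), so output equals the competitive quantity Q = 12. Each buyer pays their reservation price, so CS = 0 and the firm captures all surplus.
CS = 0.
Change in consumer surplus: 0 − 36 = −36.

Consumer surplus falls by 36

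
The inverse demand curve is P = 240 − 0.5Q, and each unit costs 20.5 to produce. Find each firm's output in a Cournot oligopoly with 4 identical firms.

q_i = 87.8

With 4 symmetric Cournot firms, each firm's FOC gives 240 − 2.5q = 20.5, so q = 87.8, Q = 4·87.8 = 351.2, and P = 64.4.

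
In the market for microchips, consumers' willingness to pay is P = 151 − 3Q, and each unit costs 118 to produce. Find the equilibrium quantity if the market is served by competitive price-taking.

Q = 11

Perfect competition: P = MC = 118, so 151 − 3Q = 118 and Q = 11.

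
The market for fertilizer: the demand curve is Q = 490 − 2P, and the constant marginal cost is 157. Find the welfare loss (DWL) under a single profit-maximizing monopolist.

DWL = 1936

Inverting demand: P = 245 − 0.5Q.
Perfect competition: P = MC = 157, so 245 − 0.5Q = 157 and Q = 176.
The monopolist equates marginal revenue to marginal cost: 245 − Q = 157, so Q = 88. From demand, P = 201.
DWL is the triangle between Q = 88 and Q = 176: ½·(176 − 88)·(201 − 157) = 1936.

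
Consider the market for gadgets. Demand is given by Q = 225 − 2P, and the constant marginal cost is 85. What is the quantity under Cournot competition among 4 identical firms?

Inverting demand: P = 112.5 − 0.5Q.
In a 4-firm Cournot equilibrium, symmetry and the first-order condition give q = (112.5 − 85)/(2.5) = 11. So Q = 44 and P = 90.5.

Q = 44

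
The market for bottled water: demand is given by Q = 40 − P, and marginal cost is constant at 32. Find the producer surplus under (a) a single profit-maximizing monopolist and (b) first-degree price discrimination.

Inverting demand: P = 40 − Q.
The monopolist equates marginal revenue to marginal cost: 40 − 2Q = 32, so Q = 4. From demand, P = 36.
PS = (36 − 32)·4 = 16.
A perfectly discriminating monopolist sells every unit with P(Q) ≥ MC(Q), so output equals the competitive quantity Q = 8. Each buyer pays their reservation price, so CS = 0 and the firm captures all surplus.
PS = ½·(40 − 32)·8 = 32.

Monopoly: PS = 16; Perfect PD: PS = 32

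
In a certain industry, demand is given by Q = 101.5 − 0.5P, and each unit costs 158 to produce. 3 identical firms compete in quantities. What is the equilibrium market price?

P = 169.25

Inverting demand: P = 203 − 2Q.
Cournot with 3 identical firms: the symmetric best-response condition is 203 − 8q = 158. Each firm produces q = 5.625, total output Q = 16.875, price P = 169.25.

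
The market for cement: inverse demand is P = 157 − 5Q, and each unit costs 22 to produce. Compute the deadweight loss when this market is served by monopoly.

Under competition P = MC = 22, so Q = (157 − 22)/5 = 27.
The monopolist equates marginal revenue to marginal cost: 157 − 10Q = 22, so Q = 13.5. From demand, P = 89.5.
DWL is the triangle between Q = 13.5 and Q = 27: ½·(27 − 13.5)·(89.5 − 22) = 455.625.

DWL = 455.625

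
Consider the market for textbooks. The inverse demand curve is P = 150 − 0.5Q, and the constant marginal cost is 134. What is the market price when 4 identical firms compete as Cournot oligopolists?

P = 137.2

Cournot with 4 identical firms: the symmetric best-response condition is 150 − 2.5q = 134. Each firm produces q = 6.4, total output Q = 25.6, price P = 137.2.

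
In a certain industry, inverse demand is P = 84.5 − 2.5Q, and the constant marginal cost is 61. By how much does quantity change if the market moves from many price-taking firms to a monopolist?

Perfect competition: P = MC = 61, so 84.5 − 2.5Q = 61 and Q = 9.4.
A monopolist chooses Q where MR = MC. MR = 84.5 − 5Q; setting this equal to 61 gives Q = 4.7 and P = 72.75.
Change in quantity: 4.7 − 9.4 = −4.7.

Q falls by 4.7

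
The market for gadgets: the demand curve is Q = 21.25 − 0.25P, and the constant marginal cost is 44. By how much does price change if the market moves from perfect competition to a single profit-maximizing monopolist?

Inverting demand: P = 85 − 4Q.
Perfect competition: P = MC = 44, so 85 − 4Q = 44 and Q = 10.25.
Monopoly sets MR = MC: 85 − 8Q = 44 ⇒ Q = 5.125, P = 85 − 4·5.125 = 64.5.
Change in price: 64.5 − 44 = 20.5.

P rises by 20.5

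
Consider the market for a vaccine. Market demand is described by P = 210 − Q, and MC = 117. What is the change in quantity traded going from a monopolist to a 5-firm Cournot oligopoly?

The monopolist equates marginal revenue to marginal cost: 210 − 2Q = 117, so Q = 46.5. From demand, P = 163.5.
With 5 symmetric Cournot firms, each firm's FOC gives 210 − 6q = 117, so q = 15.5, Q = 5·15.5 = 77.5, and P = 132.5.
Change in quantity traded: 77.5 − 46.5 = 31.

Quantity traded rises by 31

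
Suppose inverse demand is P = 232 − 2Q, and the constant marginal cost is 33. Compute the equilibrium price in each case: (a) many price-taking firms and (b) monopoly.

Competition: P = 33; Monopoly: P = 132.5

Under competition P = MC = 33, so Q = (232 − 33)/2 = 99.5.
The monopolist equates marginal revenue to marginal cost: 232 − 4Q = 33, so Q = 49.75. From demand, P = 132.5.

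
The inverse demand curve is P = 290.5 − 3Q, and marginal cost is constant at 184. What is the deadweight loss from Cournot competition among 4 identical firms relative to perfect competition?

Under competition P = MC = 184, so Q = (290.5 − 184)/3 = 35.5.
Cournot with 4 identical firms: the symmetric best-response condition is 290.5 − 15q = 184. Each firm produces q = 7.1, total output Q = 28.4, price P = 205.3.
DWL is the triangle between Q = 28.4 and Q = 35.5: ½·(35.5 − 28.4)·(205.3 − 184) = 75.615.

DWL = 75.615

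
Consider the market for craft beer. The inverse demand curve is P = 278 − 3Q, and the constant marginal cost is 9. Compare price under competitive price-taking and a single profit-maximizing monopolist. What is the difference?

P rises by 134.5

Competitive firms price at marginal cost: P = 9, giving Q = 269/3.
Monopoly sets MR = MC: 278 − 6Q = 9 ⇒ Q = 269/6, P = 278 − 3·269/6 = 143.5.
Change in price: 143.5 − 9 = 134.5.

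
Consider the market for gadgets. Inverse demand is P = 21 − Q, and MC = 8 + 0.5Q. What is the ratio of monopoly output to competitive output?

Monopoly sets MR = MC: 21 − 2Q = 8 + 0.5Q ⇒ Q = 5.2, P = 21 − 5.2 = 15.8.
Competitive equilibrium sets price equal to marginal cost: 21 − Q = 8 + 0.5Q, so Q = 26/3 and P = 37/3.
Ratio Q_m/Q_c = 5.2/(26/3) = 0.6.

Q_m/Q_c = 0.6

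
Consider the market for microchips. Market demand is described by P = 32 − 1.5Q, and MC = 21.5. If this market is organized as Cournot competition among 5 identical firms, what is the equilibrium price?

In a 5-firm Cournot equilibrium, symmetry and the first-order condition give q = (32 − 21.5)/(9) = 7/6. So Q = 35/6 and P = 23.25.

P = 23.25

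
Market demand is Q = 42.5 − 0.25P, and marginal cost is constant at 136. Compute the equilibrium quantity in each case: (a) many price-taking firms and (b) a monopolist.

Competition: Q = 8.5; Monopoly: Q = 4.25

Inverting demand: P = 170 − 4Q.
Under competition P = MC = 136, so Q = (170 − 136)/4 = 8.5.
The monopolist equates marginal revenue to marginal cost: 170 − 8Q = 136, so Q = 4.25. From demand, P = 153.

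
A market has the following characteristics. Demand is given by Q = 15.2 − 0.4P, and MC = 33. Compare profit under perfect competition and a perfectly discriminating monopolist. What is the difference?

Profit rises by 5

Inverting demand: P = 38 − 2.5Q.
Perfect competition: P = MC = 33, so 38 − 2.5Q = 33 and Q = 2.
Profit = (33 − 33)·2 = 0.
With perfect price discrimination, output is the efficient level Q = 2 (where demand meets MC), but every buyer pays their willingness to pay: CS = 0 and PS = total surplus.
PS equals the full surplus area, 5. Profit = 5 = 5.
Change in profit: 5 − 0 = 5.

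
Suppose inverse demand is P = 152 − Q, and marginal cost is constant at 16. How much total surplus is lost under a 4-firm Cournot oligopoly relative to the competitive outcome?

DWL = 369.92

Under competition P = MC = 16, so Q = (152 − 16)/1 = 136.
With 4 symmetric Cournot firms, each firm's FOC gives 152 − 5q = 16, so q = 27.2, Q = 4·27.2 = 108.8, and P = 43.2.
DWL is the triangle between Q = 108.8 and Q = 136: ½·(136 − 108.8)·(43.2 − 16) = 369.92.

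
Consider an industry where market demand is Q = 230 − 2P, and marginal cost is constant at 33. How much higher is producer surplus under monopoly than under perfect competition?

Inverting demand: P = 115 − 0.5Q.
Perfect competition: P = MC = 33, so 115 − 0.5Q = 33 and Q = 164.
PS = (33 − 33)·164 = 0.
A monopolist chooses Q where MR = MC. MR = 115 − Q; setting this equal to 33 gives Q = 82 and P = 74.
PS = (74 − 33)·82 = 3362.
Change in producer surplus: 3362 − 0 = 3362.

PS rises by 3362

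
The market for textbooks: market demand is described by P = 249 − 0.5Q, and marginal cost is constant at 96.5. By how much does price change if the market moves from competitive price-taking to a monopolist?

Competitive firms price at marginal cost: P = 96.5, giving Q = 305.
A monopolist chooses Q where MR = MC. MR = 249 − Q; setting this equal to 96.5 gives Q = 152.5 and P = 172.75.
Change in price: 172.75 − 96.5 = 76.25.

Price rises by 76.25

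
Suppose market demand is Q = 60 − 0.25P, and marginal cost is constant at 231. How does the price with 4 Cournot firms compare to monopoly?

Cournot: P = 232.8; Monopoly: P = 235.5

Inverting demand: P = 240 − 4Q.
Cournot with 4 identical firms: the symmetric best-response condition is 240 − 20q = 231. Each firm produces q = 0.45, total output Q = 1.8, price P = 232.8.
Monopoly sets MR = MC: 240 − 8Q = 231 ⇒ Q = 1.125, P = 240 − 4·1.125 = 235.5.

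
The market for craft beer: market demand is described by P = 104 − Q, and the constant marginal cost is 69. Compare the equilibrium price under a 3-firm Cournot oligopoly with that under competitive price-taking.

With 3 symmetric Cournot firms, each firm's FOC gives 104 − 4q = 69, so q = 8.75, Q = 3·8.75 = 26.25, and P = 77.75.
Under competition P = MC = 69, so Q = (104 − 69)/1 = 35.

Cournot: P = 77.75; Competition: P = 69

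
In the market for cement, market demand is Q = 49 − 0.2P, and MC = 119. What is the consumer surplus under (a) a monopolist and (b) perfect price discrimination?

Inverting demand: P = 245 − 5Q.
The monopolist equates marginal revenue to marginal cost: 245 − 10Q = 119, so Q = 12.6. From demand, P = 182.
CS = ½·(245 − 182)·12.6 = 396.9.
With perfect price discrimination, output is the efficient level Q = 25.2 (where demand meets MC), but every buyer pays their willingness to pay: CS = 0 and PS = total surplus.
CS = 0.

Monopoly: CS = 396.9; Perfect PD: CS = 0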